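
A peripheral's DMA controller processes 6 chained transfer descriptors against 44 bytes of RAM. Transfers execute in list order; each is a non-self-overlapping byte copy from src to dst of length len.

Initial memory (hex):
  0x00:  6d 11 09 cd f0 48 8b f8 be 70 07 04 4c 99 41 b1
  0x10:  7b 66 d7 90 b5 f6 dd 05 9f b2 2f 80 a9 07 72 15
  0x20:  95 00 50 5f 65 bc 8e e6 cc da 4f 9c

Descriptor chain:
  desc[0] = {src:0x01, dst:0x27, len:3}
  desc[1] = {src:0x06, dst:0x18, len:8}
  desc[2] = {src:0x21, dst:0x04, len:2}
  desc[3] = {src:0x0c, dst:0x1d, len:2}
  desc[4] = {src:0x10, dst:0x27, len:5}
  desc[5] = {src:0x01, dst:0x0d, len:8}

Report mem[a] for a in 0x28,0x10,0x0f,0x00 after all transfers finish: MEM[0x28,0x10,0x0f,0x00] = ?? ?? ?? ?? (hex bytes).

MEM[0x28,0x10,0x0f,0x00] = 66 00 cd 6d

  after D0: wrote 3B at 0x27 = 1109cd
  after D1: wrote 8B at 0x18 = 8bf8be7007044c99
  after D2: wrote 2B at 0x04 = 0050
  after D3: wrote 2B at 0x1d = 4c99
  after D4: wrote 5B at 0x27 = 7b66d790b5
  after D5: wrote 8B at 0x0d = 1109cd00508bf8be
query mem[0x28]=0x66, mem[0x10]=0x00, mem[0x0f]=0xcd, mem[0x00]=0x6d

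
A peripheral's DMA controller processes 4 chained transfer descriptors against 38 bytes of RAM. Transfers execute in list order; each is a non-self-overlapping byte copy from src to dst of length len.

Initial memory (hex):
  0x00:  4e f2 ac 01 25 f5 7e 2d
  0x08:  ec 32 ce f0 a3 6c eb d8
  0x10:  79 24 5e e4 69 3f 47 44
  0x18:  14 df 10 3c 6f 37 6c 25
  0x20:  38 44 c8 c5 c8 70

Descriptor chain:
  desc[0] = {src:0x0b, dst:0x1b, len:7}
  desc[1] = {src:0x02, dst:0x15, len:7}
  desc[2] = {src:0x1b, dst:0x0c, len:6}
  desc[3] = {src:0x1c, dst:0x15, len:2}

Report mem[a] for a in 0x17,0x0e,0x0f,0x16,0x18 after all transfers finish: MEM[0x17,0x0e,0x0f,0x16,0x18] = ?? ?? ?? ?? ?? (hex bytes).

MEM[0x17,0x0e,0x0f,0x16,0x18] = 25 6c eb 6c f5

#0 dst[0x1b+7] := {0xf0,0xa3,0x6c,0xeb,0xd8,0x79,0x24}
#1 dst[0x15+7] := {0xac,0x01,0x25,0xf5,0x7e,0x2d,0xec}
#2 dst[0x0c+6] := {0xec,0xa3,0x6c,0xeb,0xd8,0x79}
#3 dst[0x15+2] := {0xa3,0x6c}
query mem[0x17]=0x25, mem[0x0e]=0x6c, mem[0x0f]=0xeb, mem[0x16]=0x6c, mem[0x18]=0xf5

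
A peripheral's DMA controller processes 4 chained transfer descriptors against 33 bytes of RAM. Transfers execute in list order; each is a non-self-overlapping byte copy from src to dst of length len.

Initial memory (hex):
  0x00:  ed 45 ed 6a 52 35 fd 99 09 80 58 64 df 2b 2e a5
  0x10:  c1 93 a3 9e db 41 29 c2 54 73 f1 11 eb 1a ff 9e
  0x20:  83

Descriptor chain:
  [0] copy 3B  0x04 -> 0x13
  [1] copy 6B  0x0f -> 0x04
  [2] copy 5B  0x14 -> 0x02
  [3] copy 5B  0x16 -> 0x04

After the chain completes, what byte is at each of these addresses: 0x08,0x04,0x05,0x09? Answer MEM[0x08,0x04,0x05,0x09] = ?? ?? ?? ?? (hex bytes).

MEM[0x08,0x04,0x05,0x09] = f1 29 c2 35

D0: mem[0x13..0x15] <- [52 35 fd]
D1: mem[0x04..0x09] <- [a5 c1 93 a3 52 35]
D2: mem[0x02..0x06] <- [35 fd 29 c2 54]
D3: mem[0x04..0x08] <- [29 c2 54 73 f1]
query mem[0x08]=0xf1, mem[0x04]=0x29, mem[0x05]=0xc2, mem[0x09]=0x35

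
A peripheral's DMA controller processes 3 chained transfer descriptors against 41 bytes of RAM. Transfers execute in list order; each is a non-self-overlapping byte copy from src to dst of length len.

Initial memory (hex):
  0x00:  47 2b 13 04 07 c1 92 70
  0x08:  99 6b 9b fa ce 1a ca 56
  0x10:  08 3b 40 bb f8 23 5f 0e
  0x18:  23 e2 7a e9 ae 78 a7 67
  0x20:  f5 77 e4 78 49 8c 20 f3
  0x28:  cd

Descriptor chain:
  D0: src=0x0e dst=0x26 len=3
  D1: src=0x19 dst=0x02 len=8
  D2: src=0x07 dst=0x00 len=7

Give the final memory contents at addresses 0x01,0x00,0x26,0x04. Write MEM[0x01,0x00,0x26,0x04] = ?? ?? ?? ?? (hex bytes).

MEM[0x01,0x00,0x26,0x04] = 67 a7 ca fa

  after D0: wrote 3B at 0x26 = ca5608
  after D1: wrote 8B at 0x02 = e27ae9ae78a767f5
  after D2: wrote 7B at 0x00 = a767f59bface1a
query mem[0x01]=0x67, mem[0x00]=0xa7, mem[0x26]=0xca, mem[0x04]=0xfa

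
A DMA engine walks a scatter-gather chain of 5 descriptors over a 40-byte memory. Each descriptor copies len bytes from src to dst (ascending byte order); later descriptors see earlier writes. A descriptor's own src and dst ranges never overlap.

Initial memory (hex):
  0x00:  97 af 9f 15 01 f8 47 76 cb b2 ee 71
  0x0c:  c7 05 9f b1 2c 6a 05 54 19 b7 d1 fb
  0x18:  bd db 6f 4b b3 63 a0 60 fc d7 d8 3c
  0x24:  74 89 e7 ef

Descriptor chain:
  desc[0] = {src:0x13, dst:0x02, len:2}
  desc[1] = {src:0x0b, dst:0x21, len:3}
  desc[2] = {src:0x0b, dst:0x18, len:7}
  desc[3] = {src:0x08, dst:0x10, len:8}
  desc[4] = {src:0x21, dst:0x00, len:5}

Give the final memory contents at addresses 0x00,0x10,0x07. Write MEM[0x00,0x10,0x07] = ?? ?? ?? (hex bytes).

[0] 0x13->0x02 len=2 : 54 19
[1] 0x0b->0x21 len=3 : 71 c7 05
[2] 0x0b->0x18 len=7 : 71 c7 05 9f b1 2c 6a
[3] 0x08->0x10 len=8 : cb b2 ee 71 c7 05 9f b1
[4] 0x21->0x00 len=5 : 71 c7 05 74 89
query mem[0x00]=0x71, mem[0x10]=0xcb, mem[0x07]=0x76

MEM[0x00,0x10,0x07] = 71 cb 76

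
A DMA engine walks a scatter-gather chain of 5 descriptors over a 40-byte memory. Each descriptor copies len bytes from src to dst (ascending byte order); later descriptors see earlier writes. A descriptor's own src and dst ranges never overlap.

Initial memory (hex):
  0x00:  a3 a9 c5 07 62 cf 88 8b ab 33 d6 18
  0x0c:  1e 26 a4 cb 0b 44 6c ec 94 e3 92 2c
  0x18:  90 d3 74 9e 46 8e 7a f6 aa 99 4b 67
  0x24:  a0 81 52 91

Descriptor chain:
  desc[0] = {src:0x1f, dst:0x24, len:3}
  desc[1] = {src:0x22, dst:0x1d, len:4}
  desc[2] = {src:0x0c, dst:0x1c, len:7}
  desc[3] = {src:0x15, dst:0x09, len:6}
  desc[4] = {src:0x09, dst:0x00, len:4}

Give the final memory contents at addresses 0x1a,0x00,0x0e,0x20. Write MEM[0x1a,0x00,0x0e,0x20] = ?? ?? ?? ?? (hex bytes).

#0 dst[0x24+3] := {0xf6,0xaa,0x99}
#1 dst[0x1d+4] := {0x4b,0x67,0xf6,0xaa}
#2 dst[0x1c+7] := {0x1e,0x26,0xa4,0xcb,0x0b,0x44,0x6c}
#3 dst[0x09+6] := {0xe3,0x92,0x2c,0x90,0xd3,0x74}
#4 dst[0x00+4] := {0xe3,0x92,0x2c,0x90}
query mem[0x1a]=0x74, mem[0x00]=0xe3, mem[0x0e]=0x74, mem[0x20]=0x0b

MEM[0x1a,0x00,0x0e,0x20] = 74 e3 74 0b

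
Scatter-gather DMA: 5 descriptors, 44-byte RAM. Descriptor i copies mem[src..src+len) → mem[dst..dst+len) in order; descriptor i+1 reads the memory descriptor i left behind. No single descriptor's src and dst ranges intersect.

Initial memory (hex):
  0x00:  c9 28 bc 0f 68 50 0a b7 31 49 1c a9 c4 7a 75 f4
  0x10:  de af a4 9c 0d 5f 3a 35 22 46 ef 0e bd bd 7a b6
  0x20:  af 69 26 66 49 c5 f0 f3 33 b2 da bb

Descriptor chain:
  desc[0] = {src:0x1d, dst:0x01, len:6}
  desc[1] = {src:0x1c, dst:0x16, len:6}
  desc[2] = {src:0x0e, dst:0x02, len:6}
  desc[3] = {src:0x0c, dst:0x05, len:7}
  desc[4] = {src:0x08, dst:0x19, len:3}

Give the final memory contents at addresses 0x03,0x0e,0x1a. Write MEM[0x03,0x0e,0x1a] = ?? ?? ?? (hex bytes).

MEM[0x03,0x0e,0x1a] = f4 75 de

  after D0: wrote 6B at 0x01 = bd7ab6af6926
  after D1: wrote 6B at 0x16 = bdbd7ab6af69
  after D2: wrote 6B at 0x02 = 75f4deafa49c
  after D3: wrote 7B at 0x05 = c47a75f4deafa4
  after D4: wrote 3B at 0x19 = f4deaf
query mem[0x03]=0xf4, mem[0x0e]=0x75, mem[0x1a]=0xde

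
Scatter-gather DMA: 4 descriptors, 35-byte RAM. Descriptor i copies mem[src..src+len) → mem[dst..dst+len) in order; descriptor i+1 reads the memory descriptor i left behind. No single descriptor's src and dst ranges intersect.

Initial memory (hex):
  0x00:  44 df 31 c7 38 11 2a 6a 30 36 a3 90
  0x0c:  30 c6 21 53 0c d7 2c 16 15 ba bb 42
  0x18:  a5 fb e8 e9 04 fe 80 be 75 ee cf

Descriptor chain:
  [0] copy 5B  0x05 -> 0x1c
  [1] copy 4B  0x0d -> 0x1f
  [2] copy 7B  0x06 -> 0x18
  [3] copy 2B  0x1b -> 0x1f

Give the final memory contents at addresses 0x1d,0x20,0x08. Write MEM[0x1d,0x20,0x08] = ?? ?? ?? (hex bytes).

  after D0: wrote 5B at 0x1c = 112a6a3036
  after D1: wrote 4B at 0x1f = c621530c
  after D2: wrote 7B at 0x18 = 2a6a3036a39030
  after D3: wrote 2B at 0x1f = 36a3
query mem[0x1d]=0x90, mem[0x20]=0xa3, mem[0x08]=0x30

MEM[0x1d,0x20,0x08] = 90 a3 30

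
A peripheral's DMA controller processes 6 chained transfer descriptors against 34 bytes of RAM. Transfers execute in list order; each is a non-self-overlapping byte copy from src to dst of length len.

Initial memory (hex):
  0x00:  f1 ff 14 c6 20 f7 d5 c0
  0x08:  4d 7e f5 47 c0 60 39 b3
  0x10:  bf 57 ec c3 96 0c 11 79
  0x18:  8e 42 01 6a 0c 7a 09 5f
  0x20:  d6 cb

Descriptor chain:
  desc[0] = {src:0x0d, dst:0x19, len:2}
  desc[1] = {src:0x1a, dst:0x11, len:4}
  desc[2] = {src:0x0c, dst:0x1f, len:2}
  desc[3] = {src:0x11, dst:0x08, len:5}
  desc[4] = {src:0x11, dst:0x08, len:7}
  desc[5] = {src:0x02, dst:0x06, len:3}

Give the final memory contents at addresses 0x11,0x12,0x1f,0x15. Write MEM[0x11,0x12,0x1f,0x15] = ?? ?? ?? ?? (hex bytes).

D0: mem[0x19..0x1a] <- [60 39]
D1: mem[0x11..0x14] <- [39 6a 0c 7a]
D2: mem[0x1f..0x20] <- [c0 60]
D3: mem[0x08..0x0c] <- [39 6a 0c 7a 0c]
D4: mem[0x08..0x0e] <- [39 6a 0c 7a 0c 11 79]
D5: mem[0x06..0x08] <- [14 c6 20]
query mem[0x11]=0x39, mem[0x12]=0x6a, mem[0x1f]=0xc0, mem[0x15]=0x0c

MEM[0x11,0x12,0x1f,0x15] = 39 6a c0 0c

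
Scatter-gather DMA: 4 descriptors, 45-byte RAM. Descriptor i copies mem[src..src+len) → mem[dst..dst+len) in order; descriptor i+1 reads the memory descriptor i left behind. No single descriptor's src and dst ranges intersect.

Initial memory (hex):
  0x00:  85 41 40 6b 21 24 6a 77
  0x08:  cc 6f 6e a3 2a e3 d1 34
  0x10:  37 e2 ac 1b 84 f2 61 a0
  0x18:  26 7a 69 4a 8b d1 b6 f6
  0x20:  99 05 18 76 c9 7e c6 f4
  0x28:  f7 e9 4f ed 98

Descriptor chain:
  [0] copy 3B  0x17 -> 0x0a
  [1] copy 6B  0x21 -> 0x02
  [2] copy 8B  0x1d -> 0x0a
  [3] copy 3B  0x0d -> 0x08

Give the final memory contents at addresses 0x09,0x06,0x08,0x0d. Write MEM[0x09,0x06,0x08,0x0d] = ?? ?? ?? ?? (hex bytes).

MEM[0x09,0x06,0x08,0x0d] = 05 7e 99 99

#0 dst[0x0a+3] := {0xa0,0x26,0x7a}
#1 dst[0x02+6] := {0x05,0x18,0x76,0xc9,0x7e,0xc6}
#2 dst[0x0a+8] := {0xd1,0xb6,0xf6,0x99,0x05,0x18,0x76,0xc9}
#3 dst[0x08+3] := {0x99,0x05,0x18}
query mem[0x09]=0x05, mem[0x06]=0x7e, mem[0x08]=0x99, mem[0x0d]=0x99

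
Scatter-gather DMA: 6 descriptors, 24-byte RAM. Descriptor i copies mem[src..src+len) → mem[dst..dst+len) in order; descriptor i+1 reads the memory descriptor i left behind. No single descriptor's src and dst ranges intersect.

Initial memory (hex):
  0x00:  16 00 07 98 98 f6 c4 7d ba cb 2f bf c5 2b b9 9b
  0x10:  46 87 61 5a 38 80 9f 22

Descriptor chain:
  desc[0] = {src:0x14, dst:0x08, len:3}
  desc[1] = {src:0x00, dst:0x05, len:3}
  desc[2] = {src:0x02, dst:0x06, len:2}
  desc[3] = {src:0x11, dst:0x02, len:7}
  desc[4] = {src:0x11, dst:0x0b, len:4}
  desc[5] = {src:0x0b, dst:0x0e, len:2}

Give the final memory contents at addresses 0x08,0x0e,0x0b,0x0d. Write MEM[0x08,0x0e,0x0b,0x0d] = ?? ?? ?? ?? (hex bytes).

MEM[0x08,0x0e,0x0b,0x0d] = 22 87 87 5a

[0] 0x14->0x08 len=3 : 38 80 9f
[1] 0x00->0x05 len=3 : 16 00 07
[2] 0x02->0x06 len=2 : 07 98
[3] 0x11->0x02 len=7 : 87 61 5a 38 80 9f 22
[4] 0x11->0x0b len=4 : 87 61 5a 38
[5] 0x0b->0x0e len=2 : 87 61
query mem[0x08]=0x22, mem[0x0e]=0x87, mem[0x0b]=0x87, mem[0x0d]=0x5a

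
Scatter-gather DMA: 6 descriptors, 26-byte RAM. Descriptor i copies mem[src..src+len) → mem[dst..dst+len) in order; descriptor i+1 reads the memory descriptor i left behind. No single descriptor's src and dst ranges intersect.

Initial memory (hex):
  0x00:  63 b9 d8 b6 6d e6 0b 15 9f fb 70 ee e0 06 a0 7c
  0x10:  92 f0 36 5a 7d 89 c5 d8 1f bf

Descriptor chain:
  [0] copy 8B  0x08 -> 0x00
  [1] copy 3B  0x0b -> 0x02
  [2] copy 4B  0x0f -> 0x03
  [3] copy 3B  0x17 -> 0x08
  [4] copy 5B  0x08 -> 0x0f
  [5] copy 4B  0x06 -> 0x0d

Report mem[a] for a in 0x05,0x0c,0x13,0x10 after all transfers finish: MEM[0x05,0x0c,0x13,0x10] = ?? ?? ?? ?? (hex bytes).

  after D0: wrote 8B at 0x00 = 9ffb70eee006a07c
  after D1: wrote 3B at 0x02 = eee006
  after D2: wrote 4B at 0x03 = 7c92f036
  after D3: wrote 3B at 0x08 = d81fbf
  after D4: wrote 5B at 0x0f = d81fbfeee0
  after D5: wrote 4B at 0x0d = 367cd81f
query mem[0x05]=0xf0, mem[0x0c]=0xe0, mem[0x13]=0xe0, mem[0x10]=0x1f

MEM[0x05,0x0c,0x13,0x10] = f0 e0 e0 1f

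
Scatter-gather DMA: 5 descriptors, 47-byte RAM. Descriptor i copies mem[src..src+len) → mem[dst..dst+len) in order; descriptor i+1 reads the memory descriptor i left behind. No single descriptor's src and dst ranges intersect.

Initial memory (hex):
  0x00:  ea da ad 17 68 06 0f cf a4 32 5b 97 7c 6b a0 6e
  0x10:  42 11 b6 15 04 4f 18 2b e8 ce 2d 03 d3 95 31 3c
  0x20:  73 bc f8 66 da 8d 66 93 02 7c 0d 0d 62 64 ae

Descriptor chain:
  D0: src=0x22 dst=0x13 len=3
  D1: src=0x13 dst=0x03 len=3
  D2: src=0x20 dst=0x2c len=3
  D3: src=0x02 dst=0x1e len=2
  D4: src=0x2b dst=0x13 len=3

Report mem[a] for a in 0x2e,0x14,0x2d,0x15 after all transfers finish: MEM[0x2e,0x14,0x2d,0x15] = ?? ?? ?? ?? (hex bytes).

D0: mem[0x13..0x15] <- [f8 66 da]
D1: mem[0x03..0x05] <- [f8 66 da]
D2: mem[0x2c..0x2e] <- [73 bc f8]
D3: mem[0x1e..0x1f] <- [ad f8]
D4: mem[0x13..0x15] <- [0d 73 bc]
query mem[0x2e]=0xf8, mem[0x14]=0x73, mem[0x2d]=0xbc, mem[0x15]=0xbc

MEM[0x2e,0x14,0x2d,0x15] = f8 73 bc bc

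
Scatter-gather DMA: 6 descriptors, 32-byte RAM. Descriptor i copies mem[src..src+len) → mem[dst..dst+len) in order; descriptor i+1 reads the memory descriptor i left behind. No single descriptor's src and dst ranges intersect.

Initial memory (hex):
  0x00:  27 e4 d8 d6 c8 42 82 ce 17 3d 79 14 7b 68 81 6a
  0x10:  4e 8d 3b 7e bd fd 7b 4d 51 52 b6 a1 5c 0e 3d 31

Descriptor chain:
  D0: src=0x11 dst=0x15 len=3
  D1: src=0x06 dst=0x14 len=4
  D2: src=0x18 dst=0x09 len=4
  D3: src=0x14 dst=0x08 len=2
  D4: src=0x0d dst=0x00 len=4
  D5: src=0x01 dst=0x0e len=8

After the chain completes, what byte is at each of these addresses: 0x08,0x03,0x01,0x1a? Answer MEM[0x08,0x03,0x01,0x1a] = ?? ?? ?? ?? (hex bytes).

#0 dst[0x15+3] := {0x8d,0x3b,0x7e}
#1 dst[0x14+4] := {0x82,0xce,0x17,0x3d}
#2 dst[0x09+4] := {0x51,0x52,0xb6,0xa1}
#3 dst[0x08+2] := {0x82,0xce}
#4 dst[0x00+4] := {0x68,0x81,0x6a,0x4e}
#5 dst[0x0e+8] := {0x81,0x6a,0x4e,0xc8,0x42,0x82,0xce,0x82}
query mem[0x08]=0x82, mem[0x03]=0x4e, mem[0x01]=0x81, mem[0x1a]=0xb6

MEM[0x08,0x03,0x01,0x1a] = 82 4e 81 b6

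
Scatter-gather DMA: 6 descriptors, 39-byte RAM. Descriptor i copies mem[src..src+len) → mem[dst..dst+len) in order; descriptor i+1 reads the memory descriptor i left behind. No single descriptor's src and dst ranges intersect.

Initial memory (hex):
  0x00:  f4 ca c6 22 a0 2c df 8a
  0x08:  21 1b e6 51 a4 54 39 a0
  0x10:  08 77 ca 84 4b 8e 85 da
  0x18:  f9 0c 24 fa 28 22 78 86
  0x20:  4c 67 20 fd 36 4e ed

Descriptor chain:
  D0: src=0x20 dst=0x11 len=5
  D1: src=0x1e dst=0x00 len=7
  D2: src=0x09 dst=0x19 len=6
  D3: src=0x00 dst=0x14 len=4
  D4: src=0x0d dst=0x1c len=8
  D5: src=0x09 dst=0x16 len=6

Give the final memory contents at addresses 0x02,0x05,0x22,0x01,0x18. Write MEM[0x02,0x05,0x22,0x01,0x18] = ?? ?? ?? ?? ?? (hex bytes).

  after D0: wrote 5B at 0x11 = 4c6720fd36
  after D1: wrote 7B at 0x00 = 78864c6720fd36
  after D2: wrote 6B at 0x19 = 1be651a45439
  after D3: wrote 4B at 0x14 = 78864c67
  after D4: wrote 8B at 0x1c = 5439a0084c672078
  after D5: wrote 6B at 0x16 = 1be651a45439
query mem[0x02]=0x4c, mem[0x05]=0xfd, mem[0x22]=0x20, mem[0x01]=0x86, mem[0x18]=0x51

MEM[0x02,0x05,0x22,0x01,0x18] = 4c fd 20 86 51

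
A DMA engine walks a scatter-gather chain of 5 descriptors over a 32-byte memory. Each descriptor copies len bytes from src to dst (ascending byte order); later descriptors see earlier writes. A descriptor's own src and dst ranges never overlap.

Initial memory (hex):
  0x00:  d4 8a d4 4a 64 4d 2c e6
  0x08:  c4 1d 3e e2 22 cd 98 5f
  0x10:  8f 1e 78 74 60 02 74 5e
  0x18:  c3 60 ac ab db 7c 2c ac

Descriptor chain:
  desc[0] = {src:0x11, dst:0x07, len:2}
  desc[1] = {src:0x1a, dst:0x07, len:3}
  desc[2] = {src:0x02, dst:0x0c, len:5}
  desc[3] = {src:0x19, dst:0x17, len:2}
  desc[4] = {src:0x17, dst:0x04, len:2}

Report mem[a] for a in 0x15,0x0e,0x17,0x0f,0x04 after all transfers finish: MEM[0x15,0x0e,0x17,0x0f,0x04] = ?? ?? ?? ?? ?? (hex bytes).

MEM[0x15,0x0e,0x17,0x0f,0x04] = 02 64 60 4d 60

#0 dst[0x07+2] := {0x1e,0x78}
#1 dst[0x07+3] := {0xac,0xab,0xdb}
#2 dst[0x0c+5] := {0xd4,0x4a,0x64,0x4d,0x2c}
#3 dst[0x17+2] := {0x60,0xac}
#4 dst[0x04+2] := {0x60,0xac}
query mem[0x15]=0x02, mem[0x0e]=0x64, mem[0x17]=0x60, mem[0x0f]=0x4d, mem[0x04]=0x60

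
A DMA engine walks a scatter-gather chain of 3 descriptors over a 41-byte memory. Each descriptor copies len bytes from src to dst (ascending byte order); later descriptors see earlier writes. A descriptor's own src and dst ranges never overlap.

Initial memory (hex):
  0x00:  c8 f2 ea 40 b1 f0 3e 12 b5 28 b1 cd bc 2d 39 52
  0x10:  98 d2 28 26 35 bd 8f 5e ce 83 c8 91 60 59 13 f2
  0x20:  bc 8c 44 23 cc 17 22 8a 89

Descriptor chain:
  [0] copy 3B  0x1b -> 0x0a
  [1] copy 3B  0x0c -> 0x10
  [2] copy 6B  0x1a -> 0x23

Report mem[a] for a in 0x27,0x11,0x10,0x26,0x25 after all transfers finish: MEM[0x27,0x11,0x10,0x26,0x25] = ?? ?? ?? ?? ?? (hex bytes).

#0 dst[0x0a+3] := {0x91,0x60,0x59}
#1 dst[0x10+3] := {0x59,0x2d,0x39}
#2 dst[0x23+6] := {0xc8,0x91,0x60,0x59,0x13,0xf2}
query mem[0x27]=0x13, mem[0x11]=0x2d, mem[0x10]=0x59, mem[0x26]=0x59, mem[0x25]=0x60

MEM[0x27,0x11,0x10,0x26,0x25] = 13 2d 59 59 60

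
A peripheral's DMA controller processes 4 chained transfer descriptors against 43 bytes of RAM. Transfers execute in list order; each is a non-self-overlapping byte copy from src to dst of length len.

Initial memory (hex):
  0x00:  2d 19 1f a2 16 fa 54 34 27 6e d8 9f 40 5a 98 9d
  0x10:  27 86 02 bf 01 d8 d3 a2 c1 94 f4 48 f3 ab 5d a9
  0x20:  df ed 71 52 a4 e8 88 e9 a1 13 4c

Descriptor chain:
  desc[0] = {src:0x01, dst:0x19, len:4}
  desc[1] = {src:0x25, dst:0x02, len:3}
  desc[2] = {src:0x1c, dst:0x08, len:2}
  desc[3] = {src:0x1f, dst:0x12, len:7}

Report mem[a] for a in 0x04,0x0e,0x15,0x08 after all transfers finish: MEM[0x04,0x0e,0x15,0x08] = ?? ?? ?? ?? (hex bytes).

#0 dst[0x19+4] := {0x19,0x1f,0xa2,0x16}
#1 dst[0x02+3] := {0xe8,0x88,0xe9}
#2 dst[0x08+2] := {0x16,0xab}
#3 dst[0x12+7] := {0xa9,0xdf,0xed,0x71,0x52,0xa4,0xe8}
query mem[0x04]=0xe9, mem[0x0e]=0x98, mem[0x15]=0x71, mem[0x08]=0x16

MEM[0x04,0x0e,0x15,0x08] = e9 98 71 16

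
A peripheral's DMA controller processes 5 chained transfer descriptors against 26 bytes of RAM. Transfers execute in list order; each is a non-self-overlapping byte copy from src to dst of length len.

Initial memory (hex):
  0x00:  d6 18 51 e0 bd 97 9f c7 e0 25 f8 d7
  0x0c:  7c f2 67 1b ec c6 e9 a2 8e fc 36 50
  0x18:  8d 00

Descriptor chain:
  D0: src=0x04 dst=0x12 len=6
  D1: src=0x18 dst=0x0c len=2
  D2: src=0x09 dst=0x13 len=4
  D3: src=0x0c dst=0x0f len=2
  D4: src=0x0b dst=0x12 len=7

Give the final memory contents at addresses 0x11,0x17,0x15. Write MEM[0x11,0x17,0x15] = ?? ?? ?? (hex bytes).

MEM[0x11,0x17,0x15] = c6 00 67

[0] 0x04->0x12 len=6 : bd 97 9f c7 e0 25
[1] 0x18->0x0c len=2 : 8d 00
[2] 0x09->0x13 len=4 : 25 f8 d7 8d
[3] 0x0c->0x0f len=2 : 8d 00
[4] 0x0b->0x12 len=7 : d7 8d 00 67 8d 00 c6
query mem[0x11]=0xc6, mem[0x17]=0x00, mem[0x15]=0x67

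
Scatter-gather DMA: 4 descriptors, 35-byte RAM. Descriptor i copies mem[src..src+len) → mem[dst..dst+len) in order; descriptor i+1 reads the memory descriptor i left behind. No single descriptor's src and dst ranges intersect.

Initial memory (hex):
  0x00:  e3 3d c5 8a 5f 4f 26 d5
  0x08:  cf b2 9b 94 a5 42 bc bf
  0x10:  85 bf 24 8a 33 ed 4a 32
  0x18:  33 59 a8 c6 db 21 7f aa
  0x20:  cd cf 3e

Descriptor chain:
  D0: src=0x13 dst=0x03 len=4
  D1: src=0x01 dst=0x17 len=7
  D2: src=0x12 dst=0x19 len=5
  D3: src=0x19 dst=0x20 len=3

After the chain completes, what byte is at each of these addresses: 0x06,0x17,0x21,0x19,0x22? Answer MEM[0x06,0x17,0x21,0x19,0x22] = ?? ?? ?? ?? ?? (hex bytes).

#0 dst[0x03+4] := {0x8a,0x33,0xed,0x4a}
#1 dst[0x17+7] := {0x3d,0xc5,0x8a,0x33,0xed,0x4a,0xd5}
#2 dst[0x19+5] := {0x24,0x8a,0x33,0xed,0x4a}
#3 dst[0x20+3] := {0x24,0x8a,0x33}
query mem[0x06]=0x4a, mem[0x17]=0x3d, mem[0x21]=0x8a, mem[0x19]=0x24, mem[0x22]=0x33

MEM[0x06,0x17,0x21,0x19,0x22] = 4a 3d 8a 24 33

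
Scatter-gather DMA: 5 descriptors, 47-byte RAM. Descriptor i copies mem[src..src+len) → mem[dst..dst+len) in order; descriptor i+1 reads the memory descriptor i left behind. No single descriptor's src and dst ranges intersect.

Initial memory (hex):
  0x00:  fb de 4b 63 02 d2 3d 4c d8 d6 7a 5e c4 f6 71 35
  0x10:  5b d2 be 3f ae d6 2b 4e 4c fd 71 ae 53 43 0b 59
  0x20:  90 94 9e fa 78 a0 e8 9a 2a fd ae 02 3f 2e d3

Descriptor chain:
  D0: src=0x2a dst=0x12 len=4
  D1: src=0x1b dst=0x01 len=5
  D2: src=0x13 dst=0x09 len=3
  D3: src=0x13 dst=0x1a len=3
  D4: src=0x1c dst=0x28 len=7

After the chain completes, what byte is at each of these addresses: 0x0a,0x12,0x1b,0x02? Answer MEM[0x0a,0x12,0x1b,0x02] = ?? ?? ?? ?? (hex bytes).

#0 dst[0x12+4] := {0xae,0x02,0x3f,0x2e}
#1 dst[0x01+5] := {0xae,0x53,0x43,0x0b,0x59}
#2 dst[0x09+3] := {0x02,0x3f,0x2e}
#3 dst[0x1a+3] := {0x02,0x3f,0x2e}
#4 dst[0x28+7] := {0x2e,0x43,0x0b,0x59,0x90,0x94,0x9e}
query mem[0x0a]=0x3f, mem[0x12]=0xae, mem[0x1b]=0x3f, mem[0x02]=0x53

MEM[0x0a,0x12,0x1b,0x02] = 3f ae 3f 53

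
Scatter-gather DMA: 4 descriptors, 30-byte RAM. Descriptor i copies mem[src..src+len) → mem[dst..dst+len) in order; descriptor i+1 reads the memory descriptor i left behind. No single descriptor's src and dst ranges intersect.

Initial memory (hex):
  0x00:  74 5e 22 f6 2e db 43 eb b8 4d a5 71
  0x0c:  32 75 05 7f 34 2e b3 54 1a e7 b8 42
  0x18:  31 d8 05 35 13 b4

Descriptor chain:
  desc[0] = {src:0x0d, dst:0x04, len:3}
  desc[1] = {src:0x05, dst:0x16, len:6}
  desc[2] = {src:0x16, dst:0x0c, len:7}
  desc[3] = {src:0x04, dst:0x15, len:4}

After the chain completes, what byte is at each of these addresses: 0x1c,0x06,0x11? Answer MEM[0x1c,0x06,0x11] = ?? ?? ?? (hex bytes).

[0] 0x0d->0x04 len=3 : 75 05 7f
[1] 0x05->0x16 len=6 : 05 7f eb b8 4d a5
[2] 0x16->0x0c len=7 : 05 7f eb b8 4d a5 13
[3] 0x04->0x15 len=4 : 75 05 7f eb
query mem[0x1c]=0x13, mem[0x06]=0x7f, mem[0x11]=0xa5

MEM[0x1c,0x06,0x11] = 13 7f a5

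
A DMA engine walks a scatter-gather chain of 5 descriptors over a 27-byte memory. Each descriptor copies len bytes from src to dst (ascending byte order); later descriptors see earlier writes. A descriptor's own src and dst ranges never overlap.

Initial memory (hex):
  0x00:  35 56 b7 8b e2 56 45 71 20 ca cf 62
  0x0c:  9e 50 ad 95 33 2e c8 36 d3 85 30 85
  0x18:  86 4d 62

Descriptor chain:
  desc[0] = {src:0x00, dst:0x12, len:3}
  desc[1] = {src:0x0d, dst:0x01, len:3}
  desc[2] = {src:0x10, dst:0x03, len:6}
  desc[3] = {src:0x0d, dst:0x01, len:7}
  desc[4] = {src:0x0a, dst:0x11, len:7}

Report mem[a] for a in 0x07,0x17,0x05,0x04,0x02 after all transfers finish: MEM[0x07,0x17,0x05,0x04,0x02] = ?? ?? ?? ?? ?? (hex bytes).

[0] 0x00->0x12 len=3 : 35 56 b7
[1] 0x0d->0x01 len=3 : 50 ad 95
[2] 0x10->0x03 len=6 : 33 2e 35 56 b7 85
[3] 0x0d->0x01 len=7 : 50 ad 95 33 2e 35 56
[4] 0x0a->0x11 len=7 : cf 62 9e 50 ad 95 33
query mem[0x07]=0x56, mem[0x17]=0x33, mem[0x05]=0x2e, mem[0x04]=0x33, mem[0x02]=0xad

MEM[0x07,0x17,0x05,0x04,0x02] = 56 33 2e 33 ad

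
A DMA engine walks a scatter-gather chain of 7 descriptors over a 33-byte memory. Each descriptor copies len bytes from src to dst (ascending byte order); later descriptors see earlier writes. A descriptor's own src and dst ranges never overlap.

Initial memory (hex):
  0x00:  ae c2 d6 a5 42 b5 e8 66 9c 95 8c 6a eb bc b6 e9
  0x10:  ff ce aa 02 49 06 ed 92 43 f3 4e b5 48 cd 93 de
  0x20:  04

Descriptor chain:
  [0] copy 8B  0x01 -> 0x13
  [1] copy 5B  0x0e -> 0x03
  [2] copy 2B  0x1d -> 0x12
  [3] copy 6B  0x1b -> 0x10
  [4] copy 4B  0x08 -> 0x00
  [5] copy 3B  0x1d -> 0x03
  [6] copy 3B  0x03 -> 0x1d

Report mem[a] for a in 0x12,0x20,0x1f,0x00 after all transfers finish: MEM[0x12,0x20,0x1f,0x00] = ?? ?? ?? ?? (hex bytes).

[0] 0x01->0x13 len=8 : c2 d6 a5 42 b5 e8 66 9c
[1] 0x0e->0x03 len=5 : b6 e9 ff ce aa
[2] 0x1d->0x12 len=2 : cd 93
[3] 0x1b->0x10 len=6 : b5 48 cd 93 de 04
[4] 0x08->0x00 len=4 : 9c 95 8c 6a
[5] 0x1d->0x03 len=3 : cd 93 de
[6] 0x03->0x1d len=3 : cd 93 de
query mem[0x12]=0xcd, mem[0x20]=0x04, mem[0x1f]=0xde, mem[0x00]=0x9c

MEM[0x12,0x20,0x1f,0x00] = cd 04 de 9c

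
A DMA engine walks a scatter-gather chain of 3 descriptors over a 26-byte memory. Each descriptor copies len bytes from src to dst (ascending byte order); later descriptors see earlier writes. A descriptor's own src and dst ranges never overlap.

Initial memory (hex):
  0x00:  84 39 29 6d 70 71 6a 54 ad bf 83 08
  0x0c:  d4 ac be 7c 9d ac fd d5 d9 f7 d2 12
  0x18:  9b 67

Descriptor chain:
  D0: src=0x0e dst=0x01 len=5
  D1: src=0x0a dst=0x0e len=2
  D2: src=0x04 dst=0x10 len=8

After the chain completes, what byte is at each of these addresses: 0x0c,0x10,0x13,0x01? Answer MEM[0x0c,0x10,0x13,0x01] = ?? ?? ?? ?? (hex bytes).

MEM[0x0c,0x10,0x13,0x01] = d4 ac 54 be

#0 dst[0x01+5] := {0xbe,0x7c,0x9d,0xac,0xfd}
#1 dst[0x0e+2] := {0x83,0x08}
#2 dst[0x10+8] := {0xac,0xfd,0x6a,0x54,0xad,0xbf,0x83,0x08}
query mem[0x0c]=0xd4, mem[0x10]=0xac, mem[0x13]=0x54, mem[0x01]=0xbe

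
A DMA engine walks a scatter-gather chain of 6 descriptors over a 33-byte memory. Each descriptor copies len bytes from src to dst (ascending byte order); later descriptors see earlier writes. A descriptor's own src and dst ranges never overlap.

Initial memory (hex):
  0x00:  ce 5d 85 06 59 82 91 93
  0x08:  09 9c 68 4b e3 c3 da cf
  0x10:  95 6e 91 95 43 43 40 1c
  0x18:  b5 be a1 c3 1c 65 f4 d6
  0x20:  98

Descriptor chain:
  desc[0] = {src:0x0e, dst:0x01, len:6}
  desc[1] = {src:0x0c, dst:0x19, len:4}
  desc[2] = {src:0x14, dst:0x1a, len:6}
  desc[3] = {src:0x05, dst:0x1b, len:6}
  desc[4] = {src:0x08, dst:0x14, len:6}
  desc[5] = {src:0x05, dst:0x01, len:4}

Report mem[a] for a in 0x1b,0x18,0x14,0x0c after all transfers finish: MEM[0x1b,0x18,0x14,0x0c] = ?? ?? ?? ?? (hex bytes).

MEM[0x1b,0x18,0x14,0x0c] = 91 e3 09 e3

D0: mem[0x01..0x06] <- [da cf 95 6e 91 95]
D1: mem[0x19..0x1c] <- [e3 c3 da cf]
D2: mem[0x1a..0x1f] <- [43 43 40 1c b5 e3]
D3: mem[0x1b..0x20] <- [91 95 93 09 9c 68]
D4: mem[0x14..0x19] <- [09 9c 68 4b e3 c3]
D5: mem[0x01..0x04] <- [91 95 93 09]
query mem[0x1b]=0x91, mem[0x18]=0xe3, mem[0x14]=0x09, mem[0x0c]=0xe3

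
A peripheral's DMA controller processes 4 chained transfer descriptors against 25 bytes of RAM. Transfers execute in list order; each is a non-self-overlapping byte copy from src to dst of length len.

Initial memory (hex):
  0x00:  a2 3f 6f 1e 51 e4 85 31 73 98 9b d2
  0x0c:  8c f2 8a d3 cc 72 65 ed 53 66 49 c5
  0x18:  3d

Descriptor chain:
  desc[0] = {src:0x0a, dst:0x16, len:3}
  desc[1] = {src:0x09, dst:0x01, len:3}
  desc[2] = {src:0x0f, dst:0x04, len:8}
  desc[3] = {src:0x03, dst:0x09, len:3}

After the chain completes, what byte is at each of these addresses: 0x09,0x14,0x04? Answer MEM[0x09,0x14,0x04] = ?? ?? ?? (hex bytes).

  after D0: wrote 3B at 0x16 = 9bd28c
  after D1: wrote 3B at 0x01 = 989bd2
  after D2: wrote 8B at 0x04 = d3cc7265ed53669b
  after D3: wrote 3B at 0x09 = d2d3cc
query mem[0x09]=0xd2, mem[0x14]=0x53, mem[0x04]=0xd3

MEM[0x09,0x14,0x04] = d2 53 d3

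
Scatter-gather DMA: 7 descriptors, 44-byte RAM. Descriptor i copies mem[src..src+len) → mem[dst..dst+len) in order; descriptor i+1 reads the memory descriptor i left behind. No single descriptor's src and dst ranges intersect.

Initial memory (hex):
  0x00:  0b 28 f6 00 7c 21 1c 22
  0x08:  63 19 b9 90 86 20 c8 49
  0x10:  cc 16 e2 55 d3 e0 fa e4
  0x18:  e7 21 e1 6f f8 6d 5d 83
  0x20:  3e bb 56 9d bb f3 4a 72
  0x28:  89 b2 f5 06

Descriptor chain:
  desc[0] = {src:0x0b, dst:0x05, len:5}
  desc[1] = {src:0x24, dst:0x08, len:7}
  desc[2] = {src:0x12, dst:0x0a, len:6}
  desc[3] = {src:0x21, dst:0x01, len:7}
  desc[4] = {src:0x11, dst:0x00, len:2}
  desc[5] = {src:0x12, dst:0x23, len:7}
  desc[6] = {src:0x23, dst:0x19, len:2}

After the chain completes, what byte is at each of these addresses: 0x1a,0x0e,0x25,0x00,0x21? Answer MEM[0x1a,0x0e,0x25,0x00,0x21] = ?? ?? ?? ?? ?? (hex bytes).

MEM[0x1a,0x0e,0x25,0x00,0x21] = 55 fa d3 16 bb

[0] 0x0b->0x05 len=5 : 90 86 20 c8 49
[1] 0x24->0x08 len=7 : bb f3 4a 72 89 b2 f5
[2] 0x12->0x0a len=6 : e2 55 d3 e0 fa e4
[3] 0x21->0x01 len=7 : bb 56 9d bb f3 4a 72
[4] 0x11->0x00 len=2 : 16 e2
[5] 0x12->0x23 len=7 : e2 55 d3 e0 fa e4 e7
[6] 0x23->0x19 len=2 : e2 55
query mem[0x1a]=0x55, mem[0x0e]=0xfa, mem[0x25]=0xd3, mem[0x00]=0x16, mem[0x21]=0xbb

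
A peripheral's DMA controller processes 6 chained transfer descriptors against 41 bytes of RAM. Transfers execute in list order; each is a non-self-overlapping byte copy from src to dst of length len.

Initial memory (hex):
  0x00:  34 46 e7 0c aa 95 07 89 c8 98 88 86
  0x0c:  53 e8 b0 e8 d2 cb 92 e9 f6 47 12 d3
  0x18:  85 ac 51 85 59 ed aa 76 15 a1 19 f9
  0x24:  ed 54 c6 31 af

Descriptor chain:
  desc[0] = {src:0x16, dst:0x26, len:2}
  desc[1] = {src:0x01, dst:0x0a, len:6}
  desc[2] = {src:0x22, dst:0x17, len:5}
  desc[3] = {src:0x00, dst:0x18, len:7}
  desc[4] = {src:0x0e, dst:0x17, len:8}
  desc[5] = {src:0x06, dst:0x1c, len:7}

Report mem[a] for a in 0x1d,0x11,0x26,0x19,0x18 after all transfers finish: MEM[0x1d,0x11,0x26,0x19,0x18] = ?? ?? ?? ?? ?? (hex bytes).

MEM[0x1d,0x11,0x26,0x19,0x18] = 89 cb 12 d2 07

#0 dst[0x26+2] := {0x12,0xd3}
#1 dst[0x0a+6] := {0x46,0xe7,0x0c,0xaa,0x95,0x07}
#2 dst[0x17+5] := {0x19,0xf9,0xed,0x54,0x12}
#3 dst[0x18+7] := {0x34,0x46,0xe7,0x0c,0xaa,0x95,0x07}
#4 dst[0x17+8] := {0x95,0x07,0xd2,0xcb,0x92,0xe9,0xf6,0x47}
#5 dst[0x1c+7] := {0x07,0x89,0xc8,0x98,0x46,0xe7,0x0c}
query mem[0x1d]=0x89, mem[0x11]=0xcb, mem[0x26]=0x12, mem[0x19]=0xd2, mem[0x18]=0x07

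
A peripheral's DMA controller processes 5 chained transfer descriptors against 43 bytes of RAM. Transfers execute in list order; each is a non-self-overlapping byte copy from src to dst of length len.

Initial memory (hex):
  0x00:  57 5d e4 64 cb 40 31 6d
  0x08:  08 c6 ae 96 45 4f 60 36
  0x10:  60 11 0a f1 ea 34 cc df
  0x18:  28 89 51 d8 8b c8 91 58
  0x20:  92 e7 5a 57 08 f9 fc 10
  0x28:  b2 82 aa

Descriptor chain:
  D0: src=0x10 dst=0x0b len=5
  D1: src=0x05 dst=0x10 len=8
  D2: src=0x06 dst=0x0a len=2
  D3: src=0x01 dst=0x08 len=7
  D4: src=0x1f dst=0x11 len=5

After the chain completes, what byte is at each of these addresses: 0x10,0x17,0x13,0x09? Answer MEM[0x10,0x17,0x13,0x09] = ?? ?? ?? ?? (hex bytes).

  after D0: wrote 5B at 0x0b = 60110af1ea
  after D1: wrote 8B at 0x10 = 40316d08c6ae6011
  after D2: wrote 2B at 0x0a = 316d
  after D3: wrote 7B at 0x08 = 5de464cb40316d
  after D4: wrote 5B at 0x11 = 5892e75a57
query mem[0x10]=0x40, mem[0x17]=0x11, mem[0x13]=0xe7, mem[0x09]=0xe4

MEM[0x10,0x17,0x13,0x09] = 40 11 e7 e4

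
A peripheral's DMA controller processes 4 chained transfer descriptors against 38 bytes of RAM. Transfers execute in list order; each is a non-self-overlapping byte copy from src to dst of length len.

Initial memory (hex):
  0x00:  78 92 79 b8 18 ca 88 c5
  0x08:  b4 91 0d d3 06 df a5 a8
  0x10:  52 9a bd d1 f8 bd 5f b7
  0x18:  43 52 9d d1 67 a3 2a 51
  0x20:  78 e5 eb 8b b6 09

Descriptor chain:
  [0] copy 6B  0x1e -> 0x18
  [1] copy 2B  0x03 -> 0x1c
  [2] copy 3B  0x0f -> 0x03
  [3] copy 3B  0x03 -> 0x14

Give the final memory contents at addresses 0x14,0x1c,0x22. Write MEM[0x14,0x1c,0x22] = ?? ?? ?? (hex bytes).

MEM[0x14,0x1c,0x22] = a8 b8 eb

  after D0: wrote 6B at 0x18 = 2a5178e5eb8b
  after D1: wrote 2B at 0x1c = b818
  after D2: wrote 3B at 0x03 = a8529a
  after D3: wrote 3B at 0x14 = a8529a
query mem[0x14]=0xa8, mem[0x1c]=0xb8, mem[0x22]=0xeb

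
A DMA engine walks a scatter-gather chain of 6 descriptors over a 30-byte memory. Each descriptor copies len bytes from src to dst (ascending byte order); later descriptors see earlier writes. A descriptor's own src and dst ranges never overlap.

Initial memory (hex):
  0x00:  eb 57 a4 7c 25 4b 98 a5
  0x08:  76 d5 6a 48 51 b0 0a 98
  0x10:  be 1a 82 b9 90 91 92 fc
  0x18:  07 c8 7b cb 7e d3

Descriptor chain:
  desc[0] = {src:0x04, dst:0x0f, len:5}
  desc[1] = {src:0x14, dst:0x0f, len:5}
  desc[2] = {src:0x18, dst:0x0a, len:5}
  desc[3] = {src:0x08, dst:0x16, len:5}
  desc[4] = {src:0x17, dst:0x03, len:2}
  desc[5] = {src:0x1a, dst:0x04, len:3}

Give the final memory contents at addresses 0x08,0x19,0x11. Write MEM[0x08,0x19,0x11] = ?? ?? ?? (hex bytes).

MEM[0x08,0x19,0x11] = 76 c8 92

  after D0: wrote 5B at 0x0f = 254b98a576
  after D1: wrote 5B at 0x0f = 909192fc07
  after D2: wrote 5B at 0x0a = 07c87bcb7e
  after D3: wrote 5B at 0x16 = 76d507c87b
  after D4: wrote 2B at 0x03 = d507
  after D5: wrote 3B at 0x04 = 7bcb7e
query mem[0x08]=0x76, mem[0x19]=0xc8, mem[0x11]=0x92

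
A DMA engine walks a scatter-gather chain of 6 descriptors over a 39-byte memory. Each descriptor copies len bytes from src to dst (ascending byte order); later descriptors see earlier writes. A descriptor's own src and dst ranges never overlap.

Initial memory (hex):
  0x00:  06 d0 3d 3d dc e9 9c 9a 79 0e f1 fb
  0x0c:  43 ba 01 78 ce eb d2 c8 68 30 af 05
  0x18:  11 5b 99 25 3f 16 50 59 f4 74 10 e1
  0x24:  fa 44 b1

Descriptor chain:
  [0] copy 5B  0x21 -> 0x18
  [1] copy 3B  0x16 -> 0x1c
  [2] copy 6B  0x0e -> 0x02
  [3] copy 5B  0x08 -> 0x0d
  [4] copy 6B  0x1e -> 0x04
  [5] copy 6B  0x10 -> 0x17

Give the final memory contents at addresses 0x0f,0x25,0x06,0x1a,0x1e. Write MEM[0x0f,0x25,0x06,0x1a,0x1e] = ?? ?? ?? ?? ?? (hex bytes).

MEM[0x0f,0x25,0x06,0x1a,0x1e] = f1 44 f4 c8 74

D0: mem[0x18..0x1c] <- [74 10 e1 fa 44]
D1: mem[0x1c..0x1e] <- [af 05 74]
D2: mem[0x02..0x07] <- [01 78 ce eb d2 c8]
D3: mem[0x0d..0x11] <- [79 0e f1 fb 43]
D4: mem[0x04..0x09] <- [74 59 f4 74 10 e1]
D5: mem[0x17..0x1c] <- [fb 43 d2 c8 68 30]
query mem[0x0f]=0xf1, mem[0x25]=0x44, mem[0x06]=0xf4, mem[0x1a]=0xc8, mem[0x1e]=0x74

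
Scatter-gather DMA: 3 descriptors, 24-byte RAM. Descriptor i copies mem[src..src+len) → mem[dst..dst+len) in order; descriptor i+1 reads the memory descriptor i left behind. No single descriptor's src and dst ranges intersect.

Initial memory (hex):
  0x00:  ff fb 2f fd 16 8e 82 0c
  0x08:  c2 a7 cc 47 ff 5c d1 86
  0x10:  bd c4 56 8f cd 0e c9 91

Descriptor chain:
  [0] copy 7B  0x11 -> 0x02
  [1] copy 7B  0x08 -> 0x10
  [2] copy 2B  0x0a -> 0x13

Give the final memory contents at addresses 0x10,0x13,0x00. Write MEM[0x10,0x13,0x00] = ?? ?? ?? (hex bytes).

#0 dst[0x02+7] := {0xc4,0x56,0x8f,0xcd,0x0e,0xc9,0x91}
#1 dst[0x10+7] := {0x91,0xa7,0xcc,0x47,0xff,0x5c,0xd1}
#2 dst[0x13+2] := {0xcc,0x47}
query mem[0x10]=0x91, mem[0x13]=0xcc, mem[0x00]=0xff

MEM[0x10,0x13,0x00] = 91 cc ff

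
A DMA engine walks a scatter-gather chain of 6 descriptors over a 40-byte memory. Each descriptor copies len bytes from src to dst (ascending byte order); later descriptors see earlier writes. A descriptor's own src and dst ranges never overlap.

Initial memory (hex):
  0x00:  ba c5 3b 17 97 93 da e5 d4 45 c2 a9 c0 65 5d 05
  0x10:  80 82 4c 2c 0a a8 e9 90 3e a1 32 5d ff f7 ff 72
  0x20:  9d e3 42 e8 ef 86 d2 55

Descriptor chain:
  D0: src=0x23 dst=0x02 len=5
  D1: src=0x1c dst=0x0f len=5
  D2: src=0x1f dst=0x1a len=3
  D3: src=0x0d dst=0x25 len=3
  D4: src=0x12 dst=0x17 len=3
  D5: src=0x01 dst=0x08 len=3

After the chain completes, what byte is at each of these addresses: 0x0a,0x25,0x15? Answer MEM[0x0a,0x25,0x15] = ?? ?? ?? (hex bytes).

MEM[0x0a,0x25,0x15] = ef 65 a8

[0] 0x23->0x02 len=5 : e8 ef 86 d2 55
[1] 0x1c->0x0f len=5 : ff f7 ff 72 9d
[2] 0x1f->0x1a len=3 : 72 9d e3
[3] 0x0d->0x25 len=3 : 65 5d ff
[4] 0x12->0x17 len=3 : 72 9d 0a
[5] 0x01->0x08 len=3 : c5 e8 ef
query mem[0x0a]=0xef, mem[0x25]=0x65, mem[0x15]=0xa8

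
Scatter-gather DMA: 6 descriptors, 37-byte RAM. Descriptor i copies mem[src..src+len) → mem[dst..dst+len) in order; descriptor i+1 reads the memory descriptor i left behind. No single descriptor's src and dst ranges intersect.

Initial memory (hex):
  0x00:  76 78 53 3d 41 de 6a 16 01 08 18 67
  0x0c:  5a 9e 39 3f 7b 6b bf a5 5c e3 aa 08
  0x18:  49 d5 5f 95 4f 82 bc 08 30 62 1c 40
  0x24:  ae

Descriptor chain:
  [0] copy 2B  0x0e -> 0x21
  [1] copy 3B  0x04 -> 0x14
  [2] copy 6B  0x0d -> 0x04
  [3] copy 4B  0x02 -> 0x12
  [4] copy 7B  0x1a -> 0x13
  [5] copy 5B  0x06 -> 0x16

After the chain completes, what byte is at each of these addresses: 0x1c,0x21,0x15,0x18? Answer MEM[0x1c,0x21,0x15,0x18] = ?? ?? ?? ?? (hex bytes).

MEM[0x1c,0x21,0x15,0x18] = 4f 39 4f 6b

D0: mem[0x21..0x22] <- [39 3f]
D1: mem[0x14..0x16] <- [41 de 6a]
D2: mem[0x04..0x09] <- [9e 39 3f 7b 6b bf]
D3: mem[0x12..0x15] <- [53 3d 9e 39]
D4: mem[0x13..0x19] <- [5f 95 4f 82 bc 08 30]
D5: mem[0x16..0x1a] <- [3f 7b 6b bf 18]
query mem[0x1c]=0x4f, mem[0x21]=0x39, mem[0x15]=0x4f, mem[0x18]=0x6b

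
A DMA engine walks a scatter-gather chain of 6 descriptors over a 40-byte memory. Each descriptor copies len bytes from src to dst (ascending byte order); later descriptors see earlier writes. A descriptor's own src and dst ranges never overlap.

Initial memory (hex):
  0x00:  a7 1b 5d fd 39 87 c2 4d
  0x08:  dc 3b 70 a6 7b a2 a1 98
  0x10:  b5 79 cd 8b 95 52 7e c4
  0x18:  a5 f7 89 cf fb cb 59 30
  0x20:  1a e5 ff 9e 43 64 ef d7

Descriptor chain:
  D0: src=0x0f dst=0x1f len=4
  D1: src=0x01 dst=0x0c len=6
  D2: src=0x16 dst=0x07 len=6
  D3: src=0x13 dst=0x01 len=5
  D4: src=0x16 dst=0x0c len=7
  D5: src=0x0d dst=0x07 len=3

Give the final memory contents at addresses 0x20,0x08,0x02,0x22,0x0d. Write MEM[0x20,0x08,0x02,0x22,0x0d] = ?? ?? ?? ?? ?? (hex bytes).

D0: mem[0x1f..0x22] <- [98 b5 79 cd]
D1: mem[0x0c..0x11] <- [1b 5d fd 39 87 c2]
D2: mem[0x07..0x0c] <- [7e c4 a5 f7 89 cf]
D3: mem[0x01..0x05] <- [8b 95 52 7e c4]
D4: mem[0x0c..0x12] <- [7e c4 a5 f7 89 cf fb]
D5: mem[0x07..0x09] <- [c4 a5 f7]
query mem[0x20]=0xb5, mem[0x08]=0xa5, mem[0x02]=0x95, mem[0x22]=0xcd, mem[0x0d]=0xc4

MEM[0x20,0x08,0x02,0x22,0x0d] = b5 a5 95 cd c4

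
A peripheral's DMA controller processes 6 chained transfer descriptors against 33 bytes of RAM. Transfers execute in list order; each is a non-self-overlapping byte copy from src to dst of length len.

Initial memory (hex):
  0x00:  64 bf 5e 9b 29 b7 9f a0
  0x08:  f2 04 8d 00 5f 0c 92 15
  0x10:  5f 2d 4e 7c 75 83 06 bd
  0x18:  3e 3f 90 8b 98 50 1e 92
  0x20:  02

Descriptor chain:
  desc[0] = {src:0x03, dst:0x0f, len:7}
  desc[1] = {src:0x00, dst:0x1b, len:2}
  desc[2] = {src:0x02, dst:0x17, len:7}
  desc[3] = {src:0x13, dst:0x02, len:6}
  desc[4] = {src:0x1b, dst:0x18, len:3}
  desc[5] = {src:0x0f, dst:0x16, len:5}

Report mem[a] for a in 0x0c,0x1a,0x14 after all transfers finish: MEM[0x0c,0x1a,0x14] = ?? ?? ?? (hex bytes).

MEM[0x0c,0x1a,0x14] = 5f a0 f2

[0] 0x03->0x0f len=7 : 9b 29 b7 9f a0 f2 04
[1] 0x00->0x1b len=2 : 64 bf
[2] 0x02->0x17 len=7 : 5e 9b 29 b7 9f a0 f2
[3] 0x13->0x02 len=6 : a0 f2 04 06 5e 9b
[4] 0x1b->0x18 len=3 : 9f a0 f2
[5] 0x0f->0x16 len=5 : 9b 29 b7 9f a0
query mem[0x0c]=0x5f, mem[0x1a]=0xa0, mem[0x14]=0xf2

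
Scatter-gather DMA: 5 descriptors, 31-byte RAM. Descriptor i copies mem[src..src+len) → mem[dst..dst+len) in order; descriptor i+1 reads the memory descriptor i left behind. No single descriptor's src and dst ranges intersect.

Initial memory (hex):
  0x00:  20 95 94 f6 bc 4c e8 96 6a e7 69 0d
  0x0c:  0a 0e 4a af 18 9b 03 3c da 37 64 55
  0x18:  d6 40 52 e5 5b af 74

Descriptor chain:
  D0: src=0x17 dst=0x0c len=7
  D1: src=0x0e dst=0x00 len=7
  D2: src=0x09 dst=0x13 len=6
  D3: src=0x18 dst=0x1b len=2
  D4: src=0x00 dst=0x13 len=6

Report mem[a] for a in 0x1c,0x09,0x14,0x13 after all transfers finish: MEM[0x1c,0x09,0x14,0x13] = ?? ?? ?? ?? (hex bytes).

MEM[0x1c,0x09,0x14,0x13] = 40 e7 52 40

  after D0: wrote 7B at 0x0c = 55d64052e55baf
  after D1: wrote 7B at 0x00 = 4052e55baf3cda
  after D2: wrote 6B at 0x13 = e7690d55d640
  after D3: wrote 2B at 0x1b = 4040
  after D4: wrote 6B at 0x13 = 4052e55baf3c
query mem[0x1c]=0x40, mem[0x09]=0xe7, mem[0x14]=0x52, mem[0x13]=0x40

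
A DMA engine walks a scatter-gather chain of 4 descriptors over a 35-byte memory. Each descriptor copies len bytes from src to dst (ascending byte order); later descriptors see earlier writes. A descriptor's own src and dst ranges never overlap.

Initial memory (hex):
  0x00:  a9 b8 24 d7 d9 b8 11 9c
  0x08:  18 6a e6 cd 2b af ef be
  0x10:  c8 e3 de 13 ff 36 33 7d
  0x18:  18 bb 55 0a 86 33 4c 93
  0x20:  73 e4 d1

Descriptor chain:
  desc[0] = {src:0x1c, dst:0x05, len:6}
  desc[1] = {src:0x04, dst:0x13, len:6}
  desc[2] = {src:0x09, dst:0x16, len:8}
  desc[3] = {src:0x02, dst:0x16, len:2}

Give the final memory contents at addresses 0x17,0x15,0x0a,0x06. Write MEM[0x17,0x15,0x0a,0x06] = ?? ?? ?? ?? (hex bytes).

MEM[0x17,0x15,0x0a,0x06] = d7 33 e4 33

[0] 0x1c->0x05 len=6 : 86 33 4c 93 73 e4
[1] 0x04->0x13 len=6 : d9 86 33 4c 93 73
[2] 0x09->0x16 len=8 : 73 e4 cd 2b af ef be c8
[3] 0x02->0x16 len=2 : 24 d7
query mem[0x17]=0xd7, mem[0x15]=0x33, mem[0x0a]=0xe4, mem[0x06]=0x33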